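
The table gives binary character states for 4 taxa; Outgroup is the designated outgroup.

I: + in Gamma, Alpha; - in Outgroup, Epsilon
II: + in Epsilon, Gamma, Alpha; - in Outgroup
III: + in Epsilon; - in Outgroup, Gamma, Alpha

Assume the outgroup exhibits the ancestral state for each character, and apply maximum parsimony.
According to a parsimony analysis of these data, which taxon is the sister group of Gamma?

Alpha

The outgroup has state '-' for every character, so '+' is the derived state throughout.
I (derived state '+') is shared by Alpha and Gamma — a synapomorphy uniting that clade.
All ingroup taxa share the derived state '+' for II; it defines the ingroup but does not resolve relationships within it.
III: derived state '+' in Epsilon only — an autapomorphy, so it tells us nothing about relationships among taxa.
Most parsimonious ingroup topology: (Epsilon,(Gamma,Alpha)).
Gamma and Alpha form a cherry on this tree, so they are sister taxa.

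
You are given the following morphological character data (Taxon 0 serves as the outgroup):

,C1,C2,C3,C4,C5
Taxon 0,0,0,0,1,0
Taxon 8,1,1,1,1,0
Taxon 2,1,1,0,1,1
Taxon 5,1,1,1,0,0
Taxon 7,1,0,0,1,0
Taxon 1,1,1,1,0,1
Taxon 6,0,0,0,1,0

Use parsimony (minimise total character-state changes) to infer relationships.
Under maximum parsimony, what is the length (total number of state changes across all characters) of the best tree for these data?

Character polarity is set by the outgroup: the derived state is whichever differs from the outgroup's state, so for C4 the derived state is '0', and for the remaining characters it is '1'.
Only Taxon 1, Taxon 2, Taxon 5, Taxon 7, and Taxon 8 show the derived state '1' for C1, supporting them as a clade.
C2: derived state '1' in Taxon 1, Taxon 2, Taxon 5, and Taxon 8 only — synapomorphy for {Taxon 1, Taxon 2, Taxon 5, Taxon 8}.
C3: derived state '1' in Taxon 1, Taxon 5, and Taxon 8 only — synapomorphy for {Taxon 1, Taxon 5, Taxon 8}.
Only Taxon 1 and Taxon 5 show the derived state '0' for C4, supporting them as a clade.
C5 groups Taxon 1 and Taxon 2, which is incompatible with the clades supported by the remaining characters; treating it as convergent (homoplasy) costs fewer steps than any alternative tree.
Most parsimonious ingroup topology: ((((Taxon 8,(Taxon 5,Taxon 1)),Taxon 2),Taxon 7),Taxon 6).
Changes per character on this tree: C1: 1; C2: 1; C3: 1; C4: 1; C5: 2.
Total = 6.

6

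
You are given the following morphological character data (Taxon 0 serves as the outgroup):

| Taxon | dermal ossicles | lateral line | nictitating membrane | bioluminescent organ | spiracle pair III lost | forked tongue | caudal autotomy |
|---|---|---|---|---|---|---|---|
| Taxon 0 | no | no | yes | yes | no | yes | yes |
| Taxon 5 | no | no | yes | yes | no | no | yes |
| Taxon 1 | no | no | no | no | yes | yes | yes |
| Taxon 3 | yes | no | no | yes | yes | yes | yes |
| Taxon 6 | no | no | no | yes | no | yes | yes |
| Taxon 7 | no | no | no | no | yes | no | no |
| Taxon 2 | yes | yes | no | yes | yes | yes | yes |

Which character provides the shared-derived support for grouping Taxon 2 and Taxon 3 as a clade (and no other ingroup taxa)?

dermal ossicles

Character polarity is set by the outgroup: the derived state is whichever differs from the outgroup's state, so for nictitating membrane, bioluminescent organ, forked tongue, caudal autotomy the derived state is 'no', and for the remaining characters it is 'yes'.
dermal ossicles (derived state 'yes') is shared by Taxon 2 and Taxon 3 — a synapomorphy uniting that clade.
lateral line: derived state 'yes' in Taxon 2 only — an autapomorphy, so it tells us nothing about relationships among taxa.
nictitating membrane (derived state 'no') is shared by Taxon 1, Taxon 2, Taxon 3, Taxon 6, and Taxon 7 — a synapomorphy uniting that clade.
bioluminescent organ: derived state 'no' in Taxon 1 and Taxon 7 only — synapomorphy for {Taxon 1, Taxon 7}.
spiracle pair III lost (derived state 'yes') is shared by Taxon 1, Taxon 2, Taxon 3, and Taxon 7 — a synapomorphy uniting that clade.
forked tongue (state 'no') occurs in Taxon 5 and Taxon 7 but conflicts with the nesting implied by the other characters — most parsimoniously interpreted as homoplasy.
caudal autotomy: derived state 'no' in Taxon 7 only — an autapomorphy, so it tells us nothing about relationships among taxa.
Most parsimonious ingroup topology: (Taxon 5,(((Taxon 1,Taxon 7),(Taxon 3,Taxon 2)),Taxon 6)).
The clade {Taxon 2, Taxon 3} is supported by dermal ossicles: its derived state 'yes' occurs in exactly those taxa and in no other taxon (including the outgroup).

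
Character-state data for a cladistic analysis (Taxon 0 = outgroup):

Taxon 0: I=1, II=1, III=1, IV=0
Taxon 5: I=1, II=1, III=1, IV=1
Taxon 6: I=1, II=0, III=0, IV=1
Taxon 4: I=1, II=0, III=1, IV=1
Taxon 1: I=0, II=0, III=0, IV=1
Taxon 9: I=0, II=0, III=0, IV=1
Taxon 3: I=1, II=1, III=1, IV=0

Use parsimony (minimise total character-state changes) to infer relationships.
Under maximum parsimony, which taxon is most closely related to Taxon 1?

Taxon 9

Character polarity is set by the outgroup: the derived state is whichever differs from the outgroup's state, so for I, II, III the derived state is '0', and for the remaining characters it is '1'.
I (derived state '0') is shared by Taxon 1 and Taxon 9 — a synapomorphy uniting that clade.
Only Taxon 1, Taxon 4, Taxon 6, and Taxon 9 show the derived state '0' for II, supporting them as a clade.
III: derived state '0' in Taxon 1, Taxon 6, and Taxon 9 only — synapomorphy for {Taxon 1, Taxon 6, Taxon 9}.
Only Taxon 1, Taxon 4, Taxon 5, Taxon 6, and Taxon 9 show the derived state '1' for IV, supporting them as a clade.
Most parsimonious ingroup topology: ((Taxon 5,((Taxon 6,(Taxon 1,Taxon 9)),Taxon 4)),Taxon 3).
Taxon 1 and Taxon 9 form a cherry on this tree, so they are sister taxa.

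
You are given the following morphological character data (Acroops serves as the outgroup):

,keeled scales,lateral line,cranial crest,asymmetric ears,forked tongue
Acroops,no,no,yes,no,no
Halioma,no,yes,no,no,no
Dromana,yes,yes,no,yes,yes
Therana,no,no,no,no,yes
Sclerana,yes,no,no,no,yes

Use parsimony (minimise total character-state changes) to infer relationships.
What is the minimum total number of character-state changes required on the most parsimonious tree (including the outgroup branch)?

Character polarity is set by the outgroup: the derived state is whichever differs from the outgroup's state, so for cranial crest the derived state is 'no', and for the remaining characters it is 'yes'.
keeled scales (derived state 'yes') is shared by Dromana and Sclerana — a synapomorphy uniting that clade.
lateral line (state 'yes') occurs in Dromana and Halioma but conflicts with the nesting implied by the other characters — most parsimoniously interpreted as homoplasy.
All ingroup taxa share the derived state 'no' for cranial crest; it defines the ingroup but does not resolve relationships within it.
asymmetric ears: derived state 'yes' in Dromana only — an autapomorphy, so it tells us nothing about relationships among taxa.
forked tongue: derived state 'yes' in Dromana, Sclerana, and Therana only — synapomorphy for {Dromana, Sclerana, Therana}.
Most parsimonious ingroup topology: (Halioma,((Dromana,Sclerana),Therana)).
Changes per character on this tree: keeled scales: 1; lateral line: 2; cranial crest: 1; asymmetric ears: 1; forked tongue: 1.
Total = 6.

6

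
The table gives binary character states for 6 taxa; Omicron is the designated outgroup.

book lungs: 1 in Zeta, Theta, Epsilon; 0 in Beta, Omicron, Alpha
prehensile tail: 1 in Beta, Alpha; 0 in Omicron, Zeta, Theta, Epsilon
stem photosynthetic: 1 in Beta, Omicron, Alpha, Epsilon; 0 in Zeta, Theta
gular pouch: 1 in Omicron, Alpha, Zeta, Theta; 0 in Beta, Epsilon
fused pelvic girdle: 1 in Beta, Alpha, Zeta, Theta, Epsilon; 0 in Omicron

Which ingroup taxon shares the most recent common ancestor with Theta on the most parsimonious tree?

Zeta

Character polarity is set by the outgroup: the derived state is whichever differs from the outgroup's state, so for stem photosynthetic, gular pouch the derived state is '0', and for the remaining characters it is '1'.
Only Epsilon, Theta, and Zeta show the derived state '1' for book lungs, supporting them as a clade.
Only Alpha and Beta show the derived state '1' for prehensile tail, supporting them as a clade.
stem photosynthetic (derived state '0') is shared by Theta and Zeta — a synapomorphy uniting that clade.
gular pouch (state '0') occurs in Beta and Epsilon but conflicts with the nesting implied by the other characters — most parsimoniously interpreted as homoplasy.
All ingroup taxa share the derived state '1' for fused pelvic girdle; it defines the ingroup but does not resolve relationships within it.
Most parsimonious ingroup topology: (((Theta,Zeta),Epsilon),(Alpha,Beta)).
Theta and Zeta form a cherry on this tree, so they are sister taxa.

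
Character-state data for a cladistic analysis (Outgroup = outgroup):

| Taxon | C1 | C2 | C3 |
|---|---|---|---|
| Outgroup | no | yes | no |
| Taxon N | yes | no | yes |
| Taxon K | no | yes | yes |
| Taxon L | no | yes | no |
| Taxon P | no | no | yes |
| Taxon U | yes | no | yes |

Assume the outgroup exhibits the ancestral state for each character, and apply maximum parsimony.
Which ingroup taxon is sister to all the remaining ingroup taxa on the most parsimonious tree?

Character polarity is set by the outgroup: the derived state is whichever differs from the outgroup's state, so for C2 the derived state is 'no', and for the remaining characters it is 'yes'.
C1 (derived state 'yes') is shared by Taxon N and Taxon U — a synapomorphy uniting that clade.
C2 (derived state 'no') is shared by Taxon N, Taxon P, and Taxon U — a synapomorphy uniting that clade.
C3: derived state 'yes' in Taxon K, Taxon N, Taxon P, and Taxon U only — synapomorphy for {Taxon K, Taxon N, Taxon P, Taxon U}.
Most parsimonious ingroup topology: ((((Taxon N,Taxon U),Taxon P),Taxon K),Taxon L).
Taxon L is sister to the clade containing all other ingroup taxa, so it is the earliest-diverging (most basal) ingroup lineage.

Taxon L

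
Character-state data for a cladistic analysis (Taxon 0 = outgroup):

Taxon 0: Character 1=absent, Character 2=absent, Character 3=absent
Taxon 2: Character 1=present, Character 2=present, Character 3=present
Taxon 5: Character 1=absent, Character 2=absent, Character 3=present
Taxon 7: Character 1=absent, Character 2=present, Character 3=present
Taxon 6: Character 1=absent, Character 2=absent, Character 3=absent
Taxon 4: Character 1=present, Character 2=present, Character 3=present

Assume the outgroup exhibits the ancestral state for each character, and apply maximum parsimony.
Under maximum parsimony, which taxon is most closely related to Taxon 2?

Taxon 4

The outgroup has state 'absent' for every character, so 'present' is the derived state throughout.
Only Taxon 2 and Taxon 4 show the derived state 'present' for Character 1, supporting them as a clade.
Only Taxon 2, Taxon 4, and Taxon 7 show the derived state 'present' for Character 2, supporting them as a clade.
Character 3 (derived state 'present') is shared by Taxon 2, Taxon 4, Taxon 5, and Taxon 7 — a synapomorphy uniting that clade.
Most parsimonious ingroup topology: (((Taxon 7,(Taxon 4,Taxon 2)),Taxon 5),Taxon 6).
Taxon 2 and Taxon 4 form a cherry on this tree, so they are sister taxa.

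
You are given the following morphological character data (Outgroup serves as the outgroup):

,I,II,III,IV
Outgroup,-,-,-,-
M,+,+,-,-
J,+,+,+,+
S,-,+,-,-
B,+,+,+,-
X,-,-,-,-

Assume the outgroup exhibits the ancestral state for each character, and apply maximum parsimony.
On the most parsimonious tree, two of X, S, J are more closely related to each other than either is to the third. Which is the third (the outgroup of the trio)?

The outgroup has state '-' for every character, so '+' is the derived state throughout.
I (derived state '+') is shared by B, J, and M — a synapomorphy uniting that clade.
Only B, J, M, and S show the derived state '+' for II, supporting them as a clade.
III (derived state '+') is shared by B and J — a synapomorphy uniting that clade.
IV: derived state '+' in J only — an autapomorphy, so it tells us nothing about relationships among taxa.
Most parsimonious ingroup topology: (((M,(J,B)),S),X).
S and J share a more recent common ancestor with each other than either does with X, so X is the least closely related of the three.

X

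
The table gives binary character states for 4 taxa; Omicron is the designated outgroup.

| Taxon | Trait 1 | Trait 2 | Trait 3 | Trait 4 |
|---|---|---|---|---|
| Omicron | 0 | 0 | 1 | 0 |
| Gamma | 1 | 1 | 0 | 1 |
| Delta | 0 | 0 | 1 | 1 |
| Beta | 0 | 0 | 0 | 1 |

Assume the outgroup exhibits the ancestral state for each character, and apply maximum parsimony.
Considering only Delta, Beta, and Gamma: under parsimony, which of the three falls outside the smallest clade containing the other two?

Delta

Character polarity is set by the outgroup: the derived state is whichever differs from the outgroup's state, so for Trait 3 the derived state is '0', and for the remaining characters it is '1'.
Trait 1: derived state '1' in Gamma only — an autapomorphy, so it tells us nothing about relationships among taxa.
Trait 2: derived state '1' in Gamma only — an autapomorphy, so it tells us nothing about relationships among taxa.
Trait 3 (derived state '0') is shared by Beta and Gamma — a synapomorphy uniting that clade.
Trait 4 (derived state '1') is shared by all ingroup taxa — unites the whole ingroup.
Most parsimonious ingroup topology: ((Gamma,Beta),Delta).
Gamma and Beta share a more recent common ancestor with each other than either does with Delta, so Delta is the least closely related of the three.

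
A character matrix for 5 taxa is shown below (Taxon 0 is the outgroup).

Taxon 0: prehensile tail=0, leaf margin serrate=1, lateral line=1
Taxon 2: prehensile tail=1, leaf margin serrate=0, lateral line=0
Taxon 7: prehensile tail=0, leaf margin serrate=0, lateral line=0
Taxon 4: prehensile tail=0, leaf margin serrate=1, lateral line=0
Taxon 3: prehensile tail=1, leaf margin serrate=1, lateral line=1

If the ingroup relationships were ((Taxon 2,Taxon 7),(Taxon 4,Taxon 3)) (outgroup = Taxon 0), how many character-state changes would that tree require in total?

Map each character onto ((Taxon 2,Taxon 7),(Taxon 4,Taxon 3)) (rooted by Taxon 0) and count the minimum state changes it requires (Fitch parsimony):
prehensile tail: 2; leaf margin serrate: 1; lateral line: 2.
Total tree length = 5.

5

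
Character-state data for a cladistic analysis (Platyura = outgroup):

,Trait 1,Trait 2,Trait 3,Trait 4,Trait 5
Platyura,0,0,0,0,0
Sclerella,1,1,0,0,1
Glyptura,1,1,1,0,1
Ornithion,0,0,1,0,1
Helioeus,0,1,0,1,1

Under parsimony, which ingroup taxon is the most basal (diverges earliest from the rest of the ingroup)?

Ornithion

The outgroup has state '0' for every character, so '1' is the derived state throughout.
Only Glyptura and Sclerella show the derived state '1' for Trait 1, supporting them as a clade.
Only Glyptura, Helioeus, and Sclerella show the derived state '1' for Trait 2, supporting them as a clade.
Trait 3 (state '1') occurs in Glyptura and Ornithion but conflicts with the nesting implied by the other characters — most parsimoniously interpreted as homoplasy.
Trait 4: derived state '1' in Helioeus only — an autapomorphy, so it tells us nothing about relationships among taxa.
Trait 5 (derived state '1') is shared by all ingroup taxa — unites the whole ingroup.
Most parsimonious ingroup topology: (((Sclerella,Glyptura),Helioeus),Ornithion).
Ornithion is sister to the clade containing all other ingroup taxa, so it is the earliest-diverging (most basal) ingroup lineage.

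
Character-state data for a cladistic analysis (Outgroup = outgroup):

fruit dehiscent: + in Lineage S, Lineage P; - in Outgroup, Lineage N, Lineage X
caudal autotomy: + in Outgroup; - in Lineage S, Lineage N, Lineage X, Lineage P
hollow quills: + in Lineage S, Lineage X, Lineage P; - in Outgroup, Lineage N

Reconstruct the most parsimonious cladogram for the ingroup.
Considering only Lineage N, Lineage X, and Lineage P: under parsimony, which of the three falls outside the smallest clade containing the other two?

Character polarity is set by the outgroup: the derived state is whichever differs from the outgroup's state, so for caudal autotomy the derived state is '-', and for the remaining characters it is '+'.
fruit dehiscent (derived state '+') is shared by Lineage P and Lineage S — a synapomorphy uniting that clade.
caudal autotomy (derived state '-') is shared by all ingroup taxa — unites the whole ingroup.
Only Lineage P, Lineage S, and Lineage X show the derived state '+' for hollow quills, supporting them as a clade.
Most parsimonious ingroup topology: (((Lineage S,Lineage P),Lineage X),Lineage N).
Lineage X and Lineage P share a more recent common ancestor with each other than either does with Lineage N, so Lineage N is the least closely related of the three.

Lineage N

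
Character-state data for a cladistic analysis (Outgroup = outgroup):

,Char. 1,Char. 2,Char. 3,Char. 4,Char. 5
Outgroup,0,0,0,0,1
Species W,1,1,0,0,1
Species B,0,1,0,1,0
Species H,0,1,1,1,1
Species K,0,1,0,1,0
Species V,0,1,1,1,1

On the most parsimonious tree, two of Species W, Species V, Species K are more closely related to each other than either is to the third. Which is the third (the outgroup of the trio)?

Species W

Character polarity is set by the outgroup: the derived state is whichever differs from the outgroup's state, so for Char. 5 the derived state is '0', and for the remaining characters it is '1'.
Char. 1: derived state '1' in Species W only — an autapomorphy, so it tells us nothing about relationships among taxa.
All ingroup taxa share the derived state '1' for Char. 2; it defines the ingroup but does not resolve relationships within it.
Char. 3: derived state '1' in Species H and Species V only — synapomorphy for {Species H, Species V}.
Only Species B, Species H, Species K, and Species V show the derived state '1' for Char. 4, supporting them as a clade.
Only Species B and Species K show the derived state '0' for Char. 5, supporting them as a clade.
Most parsimonious ingroup topology: (Species W,((Species B,Species K),(Species H,Species V))).
Species K and Species V share a more recent common ancestor with each other than either does with Species W, so Species W is the least closely related of the three.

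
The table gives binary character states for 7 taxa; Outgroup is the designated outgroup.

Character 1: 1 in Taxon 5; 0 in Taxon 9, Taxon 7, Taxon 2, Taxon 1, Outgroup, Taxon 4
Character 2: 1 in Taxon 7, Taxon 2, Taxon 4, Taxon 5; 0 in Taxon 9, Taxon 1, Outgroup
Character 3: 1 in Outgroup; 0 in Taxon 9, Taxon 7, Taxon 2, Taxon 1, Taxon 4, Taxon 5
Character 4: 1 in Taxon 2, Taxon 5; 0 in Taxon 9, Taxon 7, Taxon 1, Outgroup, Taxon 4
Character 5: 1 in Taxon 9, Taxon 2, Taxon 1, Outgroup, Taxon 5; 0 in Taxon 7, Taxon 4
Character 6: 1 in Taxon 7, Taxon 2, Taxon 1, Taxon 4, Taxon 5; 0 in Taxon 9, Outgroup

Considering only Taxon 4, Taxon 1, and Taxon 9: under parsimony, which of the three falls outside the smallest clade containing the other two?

Character polarity is set by the outgroup: the derived state is whichever differs from the outgroup's state, so for Character 3, Character 5 the derived state is '0', and for the remaining characters it is '1'.
Character 1 (derived state '1') is unique to Taxon 5 (autapomorphy; uninformative for grouping).
Character 2: derived state '1' in Taxon 2, Taxon 4, Taxon 5, and Taxon 7 only — synapomorphy for {Taxon 2, Taxon 4, Taxon 5, Taxon 7}.
Character 3 (derived state '0') is shared by all ingroup taxa — unites the whole ingroup.
Character 4: derived state '1' in Taxon 2 and Taxon 5 only — synapomorphy for {Taxon 2, Taxon 5}.
Character 5: derived state '0' in Taxon 4 and Taxon 7 only — synapomorphy for {Taxon 4, Taxon 7}.
Character 6: derived state '1' in Taxon 1, Taxon 2, Taxon 4, Taxon 5, and Taxon 7 only — synapomorphy for {Taxon 1, Taxon 2, Taxon 4, Taxon 5, Taxon 7}.
Most parsimonious ingroup topology: ((((Taxon 7,Taxon 4),(Taxon 2,Taxon 5)),Taxon 1),Taxon 9).
Taxon 4 and Taxon 1 share a more recent common ancestor with each other than either does with Taxon 9, so Taxon 9 is the least closely related of the three.

Taxon 9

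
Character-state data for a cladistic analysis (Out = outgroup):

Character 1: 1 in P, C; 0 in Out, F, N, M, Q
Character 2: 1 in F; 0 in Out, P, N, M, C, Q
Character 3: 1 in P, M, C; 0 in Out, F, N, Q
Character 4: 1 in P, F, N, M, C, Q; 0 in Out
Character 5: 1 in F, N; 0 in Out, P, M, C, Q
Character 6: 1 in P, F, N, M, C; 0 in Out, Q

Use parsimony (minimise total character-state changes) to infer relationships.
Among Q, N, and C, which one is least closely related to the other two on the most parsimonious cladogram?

The outgroup has state '0' for every character, so '1' is the derived state throughout.
Character 1: derived state '1' in C and P only — synapomorphy for {C, P}.
Character 2: derived state '1' in F only — an autapomorphy, so it tells us nothing about relationships among taxa.
Only C, M, and P show the derived state '1' for Character 3, supporting them as a clade.
Character 4 (derived state '1') is shared by all ingroup taxa — unites the whole ingroup.
Character 5: derived state '1' in F and N only — synapomorphy for {F, N}.
Only C, F, M, N, and P show the derived state '1' for Character 6, supporting them as a clade.
Most parsimonious ingroup topology: ((((P,C),M),(F,N)),Q).
C and N share a more recent common ancestor with each other than either does with Q, so Q is the least closely related of the three.

Q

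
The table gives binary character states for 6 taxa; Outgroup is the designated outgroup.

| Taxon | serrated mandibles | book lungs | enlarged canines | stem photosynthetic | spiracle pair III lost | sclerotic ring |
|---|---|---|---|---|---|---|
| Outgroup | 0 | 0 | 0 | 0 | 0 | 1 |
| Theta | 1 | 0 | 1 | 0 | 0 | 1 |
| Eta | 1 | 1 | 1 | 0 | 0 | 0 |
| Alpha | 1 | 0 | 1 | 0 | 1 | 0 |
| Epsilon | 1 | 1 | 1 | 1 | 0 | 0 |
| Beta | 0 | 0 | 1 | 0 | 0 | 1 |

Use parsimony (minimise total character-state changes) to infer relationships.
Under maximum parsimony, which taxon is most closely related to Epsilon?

Eta

Character polarity is set by the outgroup: the derived state is whichever differs from the outgroup's state, so for sclerotic ring the derived state is '0', and for the remaining characters it is '1'.
serrated mandibles: derived state '1' in Alpha, Epsilon, Eta, and Theta only — synapomorphy for {Alpha, Epsilon, Eta, Theta}.
Only Epsilon and Eta show the derived state '1' for book lungs, supporting them as a clade.
enlarged canines (derived state '1') is shared by all ingroup taxa — unites the whole ingroup.
stem photosynthetic (derived state '1') is unique to Epsilon (autapomorphy; uninformative for grouping).
spiracle pair III lost (derived state '1') is unique to Alpha (autapomorphy; uninformative for grouping).
sclerotic ring (derived state '0') is shared by Alpha, Epsilon, and Eta — a synapomorphy uniting that clade.
Most parsimonious ingroup topology: ((Theta,((Eta,Epsilon),Alpha)),Beta).
Epsilon and Eta form a cherry on this tree, so they are sister taxa.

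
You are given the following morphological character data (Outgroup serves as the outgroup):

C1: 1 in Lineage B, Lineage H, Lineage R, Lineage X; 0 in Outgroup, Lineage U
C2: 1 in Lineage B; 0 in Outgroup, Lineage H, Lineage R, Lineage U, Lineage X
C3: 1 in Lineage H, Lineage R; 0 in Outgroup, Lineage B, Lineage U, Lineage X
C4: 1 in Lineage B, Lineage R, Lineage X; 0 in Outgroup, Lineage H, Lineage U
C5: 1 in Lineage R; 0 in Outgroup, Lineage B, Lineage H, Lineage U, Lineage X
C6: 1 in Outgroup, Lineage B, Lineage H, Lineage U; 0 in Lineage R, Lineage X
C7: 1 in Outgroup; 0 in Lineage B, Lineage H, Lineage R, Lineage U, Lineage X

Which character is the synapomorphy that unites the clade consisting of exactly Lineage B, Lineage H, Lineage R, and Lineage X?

C1

Character polarity is set by the outgroup: the derived state is whichever differs from the outgroup's state, so for C6, C7 the derived state is '0', and for the remaining characters it is '1'.
C1: derived state '1' in Lineage B, Lineage H, Lineage R, and Lineage X only — synapomorphy for {Lineage B, Lineage H, Lineage R, Lineage X}.
C2 (derived state '1') is unique to Lineage B (autapomorphy; uninformative for grouping).
C3 groups Lineage H and Lineage R, which is incompatible with the clades supported by the remaining characters; treating it as convergent (homoplasy) costs fewer steps than any alternative tree.
C4 (derived state '1') is shared by Lineage B, Lineage R, and Lineage X — a synapomorphy uniting that clade.
C5: derived state '1' in Lineage R only — an autapomorphy, so it tells us nothing about relationships among taxa.
Only Lineage R and Lineage X show the derived state '0' for C6, supporting them as a clade.
All ingroup taxa share the derived state '0' for C7; it defines the ingroup but does not resolve relationships within it.
Most parsimonious ingroup topology: (((Lineage B,(Lineage R,Lineage X)),Lineage H),Lineage U).
The clade {Lineage B, Lineage H, Lineage R, Lineage X} is supported by C1: its derived state '1' occurs in exactly those taxa and in no other taxon (including the outgroup).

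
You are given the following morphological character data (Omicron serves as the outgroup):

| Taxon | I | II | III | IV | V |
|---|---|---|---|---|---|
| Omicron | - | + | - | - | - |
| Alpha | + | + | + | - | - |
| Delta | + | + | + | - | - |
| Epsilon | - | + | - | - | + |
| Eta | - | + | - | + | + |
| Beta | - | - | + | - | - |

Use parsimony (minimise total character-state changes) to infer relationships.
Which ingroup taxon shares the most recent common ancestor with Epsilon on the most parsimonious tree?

Character polarity is set by the outgroup: the derived state is whichever differs from the outgroup's state, so for II the derived state is '-', and for the remaining characters it is '+'.
I: derived state '+' in Alpha and Delta only — synapomorphy for {Alpha, Delta}.
II (derived state '-') is unique to Beta (autapomorphy; uninformative for grouping).
III: derived state '+' in Alpha, Beta, and Delta only — synapomorphy for {Alpha, Beta, Delta}.
IV: derived state '+' in Eta only — an autapomorphy, so it tells us nothing about relationships among taxa.
V: derived state '+' in Epsilon and Eta only — synapomorphy for {Epsilon, Eta}.
Most parsimonious ingroup topology: (((Alpha,Delta),Beta),(Epsilon,Eta)).
Epsilon and Eta form a cherry on this tree, so they are sister taxa.

Eta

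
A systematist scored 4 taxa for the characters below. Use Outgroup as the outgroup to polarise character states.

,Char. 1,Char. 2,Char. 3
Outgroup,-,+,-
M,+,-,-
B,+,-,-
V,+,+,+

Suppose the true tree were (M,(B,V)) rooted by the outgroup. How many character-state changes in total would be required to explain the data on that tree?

Map each character onto (M,(B,V)) (rooted by Outgroup) and count the minimum state changes it requires (Fitch parsimony):
Char. 1: 1; Char. 2: 2; Char. 3: 1.
Total tree length = 4.

4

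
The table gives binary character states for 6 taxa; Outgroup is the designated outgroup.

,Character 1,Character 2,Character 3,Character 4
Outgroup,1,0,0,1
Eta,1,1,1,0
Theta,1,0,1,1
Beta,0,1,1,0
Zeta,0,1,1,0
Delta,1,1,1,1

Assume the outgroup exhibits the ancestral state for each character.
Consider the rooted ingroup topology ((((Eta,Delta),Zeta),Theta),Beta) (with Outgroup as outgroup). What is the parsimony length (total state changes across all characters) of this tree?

8

Map each character onto ((((Eta,Delta),Zeta),Theta),Beta) (rooted by Outgroup) and count the minimum state changes it requires (Fitch parsimony):
Character 1: 2; Character 2: 2; Character 3: 1; Character 4: 3.
Total tree length = 8.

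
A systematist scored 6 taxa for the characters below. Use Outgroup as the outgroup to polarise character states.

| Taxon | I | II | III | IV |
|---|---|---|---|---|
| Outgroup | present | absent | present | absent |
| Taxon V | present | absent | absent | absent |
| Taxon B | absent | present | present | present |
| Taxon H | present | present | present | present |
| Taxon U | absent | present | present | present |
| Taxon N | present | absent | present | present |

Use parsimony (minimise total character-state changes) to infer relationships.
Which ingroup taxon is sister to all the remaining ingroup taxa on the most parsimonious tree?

Taxon V

Character polarity is set by the outgroup: the derived state is whichever differs from the outgroup's state, so for I, III the derived state is 'absent', and for the remaining characters it is 'present'.
Only Taxon B and Taxon U show the derived state 'absent' for I, supporting them as a clade.
II (derived state 'present') is shared by Taxon B, Taxon H, and Taxon U — a synapomorphy uniting that clade.
III: derived state 'absent' in Taxon V only — an autapomorphy, so it tells us nothing about relationships among taxa.
IV: derived state 'present' in Taxon B, Taxon H, Taxon N, and Taxon U only — synapomorphy for {Taxon B, Taxon H, Taxon N, Taxon U}.
Most parsimonious ingroup topology: (Taxon V,(((Taxon B,Taxon U),Taxon H),Taxon N)).
Taxon V is sister to the clade containing all other ingroup taxa, so it is the earliest-diverging (most basal) ingroup lineage.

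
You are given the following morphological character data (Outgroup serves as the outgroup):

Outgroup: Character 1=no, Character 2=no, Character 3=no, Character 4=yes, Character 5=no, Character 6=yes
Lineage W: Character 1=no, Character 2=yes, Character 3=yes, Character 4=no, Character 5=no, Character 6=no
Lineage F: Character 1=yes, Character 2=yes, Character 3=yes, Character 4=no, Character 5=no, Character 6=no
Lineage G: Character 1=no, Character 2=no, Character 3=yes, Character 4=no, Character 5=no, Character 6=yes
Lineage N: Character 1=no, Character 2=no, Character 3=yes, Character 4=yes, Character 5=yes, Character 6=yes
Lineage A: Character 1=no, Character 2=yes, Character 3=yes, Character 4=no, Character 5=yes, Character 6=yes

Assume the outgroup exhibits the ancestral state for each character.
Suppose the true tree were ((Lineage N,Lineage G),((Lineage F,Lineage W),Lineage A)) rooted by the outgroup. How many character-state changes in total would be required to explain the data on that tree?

Map each character onto ((Lineage N,Lineage G),((Lineage F,Lineage W),Lineage A)) (rooted by Outgroup) and count the minimum state changes it requires (Fitch parsimony):
Character 1: 1; Character 2: 1; Character 3: 1; Character 4: 2; Character 5: 2; Character 6: 1.
Total tree length = 8.

8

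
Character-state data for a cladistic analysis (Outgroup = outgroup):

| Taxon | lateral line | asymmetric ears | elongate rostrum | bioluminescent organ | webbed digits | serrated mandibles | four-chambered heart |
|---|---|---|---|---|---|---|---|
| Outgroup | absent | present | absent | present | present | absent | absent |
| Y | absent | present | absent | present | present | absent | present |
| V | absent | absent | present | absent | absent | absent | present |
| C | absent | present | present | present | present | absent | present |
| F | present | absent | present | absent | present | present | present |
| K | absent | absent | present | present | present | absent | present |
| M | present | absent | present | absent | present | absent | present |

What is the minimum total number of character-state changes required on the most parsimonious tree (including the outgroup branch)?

7

Character polarity is set by the outgroup: the derived state is whichever differs from the outgroup's state, so for asymmetric ears, bioluminescent organ, webbed digits the derived state is 'absent', and for the remaining characters it is 'present'.
lateral line: derived state 'present' in F and M only — synapomorphy for {F, M}.
Only F, K, M, and V show the derived state 'absent' for asymmetric ears, supporting them as a clade.
elongate rostrum: derived state 'present' in C, F, K, M, and V only — synapomorphy for {C, F, K, M, V}.
bioluminescent organ: derived state 'absent' in F, M, and V only — synapomorphy for {F, M, V}.
webbed digits (derived state 'absent') is unique to V (autapomorphy; uninformative for grouping).
serrated mandibles: derived state 'present' in F only — an autapomorphy, so it tells us nothing about relationships among taxa.
All ingroup taxa share the derived state 'present' for four-chambered heart; it defines the ingroup but does not resolve relationships within it.
Most parsimonious ingroup topology: (Y,(((V,(F,M)),K),C)).
Changes per character on this tree: lateral line: 1; asymmetric ears: 1; elongate rostrum: 1; bioluminescent organ: 1; webbed digits: 1; serrated mandibles: 1; four-chambered heart: 1.
Total = 7.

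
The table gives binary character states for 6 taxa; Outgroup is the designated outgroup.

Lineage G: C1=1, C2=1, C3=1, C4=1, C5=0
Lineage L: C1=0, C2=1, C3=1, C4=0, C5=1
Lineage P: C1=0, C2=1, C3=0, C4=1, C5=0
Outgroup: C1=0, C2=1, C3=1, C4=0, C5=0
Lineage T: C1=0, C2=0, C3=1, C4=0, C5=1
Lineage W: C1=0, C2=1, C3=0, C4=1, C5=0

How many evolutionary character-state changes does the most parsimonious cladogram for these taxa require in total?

Character polarity is set by the outgroup: the derived state is whichever differs from the outgroup's state, so for C2, C3 the derived state is '0', and for the remaining characters it is '1'.
C1 (derived state '1') is unique to Lineage G (autapomorphy; uninformative for grouping).
C2 (derived state '0') is unique to Lineage T (autapomorphy; uninformative for grouping).
C3 (derived state '0') is shared by Lineage P and Lineage W — a synapomorphy uniting that clade.
C4: derived state '1' in Lineage G, Lineage P, and Lineage W only — synapomorphy for {Lineage G, Lineage P, Lineage W}.
Only Lineage L and Lineage T show the derived state '1' for C5, supporting them as a clade.
Most parsimonious ingroup topology: (((Lineage P,Lineage W),Lineage G),(Lineage T,Lineage L)).
Changes per character on this tree: C1: 1; C2: 1; C3: 1; C4: 1; C5: 1.
Total = 5.

5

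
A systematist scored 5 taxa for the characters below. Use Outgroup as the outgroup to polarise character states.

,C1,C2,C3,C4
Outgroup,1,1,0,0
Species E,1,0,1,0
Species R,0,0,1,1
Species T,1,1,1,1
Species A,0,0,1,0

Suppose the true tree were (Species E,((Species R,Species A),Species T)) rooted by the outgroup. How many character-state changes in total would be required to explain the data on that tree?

6

Map each character onto (Species E,((Species R,Species A),Species T)) (rooted by Outgroup) and count the minimum state changes it requires (Fitch parsimony):
C1: 1; C2: 2; C3: 1; C4: 2.
Total tree length = 6.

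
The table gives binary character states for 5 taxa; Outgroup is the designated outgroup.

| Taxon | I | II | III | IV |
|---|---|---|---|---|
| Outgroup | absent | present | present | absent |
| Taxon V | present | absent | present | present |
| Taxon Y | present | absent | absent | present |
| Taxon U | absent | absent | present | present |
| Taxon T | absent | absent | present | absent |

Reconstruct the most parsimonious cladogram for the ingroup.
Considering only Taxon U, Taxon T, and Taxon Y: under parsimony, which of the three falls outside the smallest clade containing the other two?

Character polarity is set by the outgroup: the derived state is whichever differs from the outgroup's state, so for II, III the derived state is 'absent', and for the remaining characters it is 'present'.
I (derived state 'present') is shared by Taxon V and Taxon Y — a synapomorphy uniting that clade.
II (derived state 'absent') is shared by all ingroup taxa — unites the whole ingroup.
III (derived state 'absent') is unique to Taxon Y (autapomorphy; uninformative for grouping).
IV (derived state 'present') is shared by Taxon U, Taxon V, and Taxon Y — a synapomorphy uniting that clade.
Most parsimonious ingroup topology: (((Taxon V,Taxon Y),Taxon U),Taxon T).
Taxon Y and Taxon U share a more recent common ancestor with each other than either does with Taxon T, so Taxon T is the least closely related of the three.

Taxon T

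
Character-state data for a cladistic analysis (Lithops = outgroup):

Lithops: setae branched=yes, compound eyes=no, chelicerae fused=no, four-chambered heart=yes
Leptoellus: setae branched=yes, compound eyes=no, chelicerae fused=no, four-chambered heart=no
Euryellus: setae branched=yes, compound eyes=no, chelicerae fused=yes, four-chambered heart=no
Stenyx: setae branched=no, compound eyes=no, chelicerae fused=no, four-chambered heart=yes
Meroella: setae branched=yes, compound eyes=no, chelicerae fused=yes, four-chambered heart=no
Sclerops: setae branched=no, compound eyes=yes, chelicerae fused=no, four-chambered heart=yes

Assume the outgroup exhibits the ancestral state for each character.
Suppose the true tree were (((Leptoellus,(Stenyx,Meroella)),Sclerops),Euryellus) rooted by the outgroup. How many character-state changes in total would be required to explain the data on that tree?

Map each character onto (((Leptoellus,(Stenyx,Meroella)),Sclerops),Euryellus) (rooted by Lithops) and count the minimum state changes it requires (Fitch parsimony):
setae branched: 2; compound eyes: 1; chelicerae fused: 2; four-chambered heart: 3.
Total tree length = 8.

8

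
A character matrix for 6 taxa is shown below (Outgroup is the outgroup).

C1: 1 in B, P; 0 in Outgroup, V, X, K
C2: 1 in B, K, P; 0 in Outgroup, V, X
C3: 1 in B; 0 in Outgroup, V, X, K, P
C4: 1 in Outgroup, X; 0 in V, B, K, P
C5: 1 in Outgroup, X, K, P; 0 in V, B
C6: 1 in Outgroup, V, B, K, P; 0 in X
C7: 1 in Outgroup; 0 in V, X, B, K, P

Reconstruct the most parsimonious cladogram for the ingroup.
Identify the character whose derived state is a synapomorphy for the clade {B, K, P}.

C2

Character polarity is set by the outgroup: the derived state is whichever differs from the outgroup's state, so for C4, C5, C6, C7 the derived state is '0', and for the remaining characters it is '1'.
C1 (derived state '1') is shared by B and P — a synapomorphy uniting that clade.
Only B, K, and P show the derived state '1' for C2, supporting them as a clade.
C3: derived state '1' in B only — an autapomorphy, so it tells us nothing about relationships among taxa.
C4: derived state '0' in B, K, P, and V only — synapomorphy for {B, K, P, V}.
C5 (state '0') occurs in B and V but conflicts with the nesting implied by the other characters — most parsimoniously interpreted as homoplasy.
C6: derived state '0' in X only — an autapomorphy, so it tells us nothing about relationships among taxa.
All ingroup taxa share the derived state '0' for C7; it defines the ingroup but does not resolve relationships within it.
Most parsimonious ingroup topology: ((V,((B,P),K)),X).
The clade {B, K, P} is supported by C2: its derived state '1' occurs in exactly those taxa and in no other taxon (including the outgroup).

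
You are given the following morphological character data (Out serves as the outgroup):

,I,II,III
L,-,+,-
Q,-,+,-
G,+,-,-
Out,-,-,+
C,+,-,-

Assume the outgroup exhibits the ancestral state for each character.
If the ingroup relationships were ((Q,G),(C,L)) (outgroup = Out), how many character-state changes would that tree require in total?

5

Map each character onto ((Q,G),(C,L)) (rooted by Out) and count the minimum state changes it requires (Fitch parsimony):
I: 2; II: 2; III: 1.
Total tree length = 5.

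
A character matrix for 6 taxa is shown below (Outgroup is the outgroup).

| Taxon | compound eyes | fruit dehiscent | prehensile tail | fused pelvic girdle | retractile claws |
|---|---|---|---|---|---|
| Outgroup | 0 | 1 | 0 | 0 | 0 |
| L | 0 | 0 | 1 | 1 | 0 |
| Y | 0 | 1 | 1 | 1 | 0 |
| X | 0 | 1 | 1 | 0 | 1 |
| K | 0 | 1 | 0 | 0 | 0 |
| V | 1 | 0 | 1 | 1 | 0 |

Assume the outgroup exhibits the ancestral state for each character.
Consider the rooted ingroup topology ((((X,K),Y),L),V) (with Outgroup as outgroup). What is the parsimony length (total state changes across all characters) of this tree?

8

Map each character onto ((((X,K),Y),L),V) (rooted by Outgroup) and count the minimum state changes it requires (Fitch parsimony):
compound eyes: 1; fruit dehiscent: 2; prehensile tail: 2; fused pelvic girdle: 2; retractile claws: 1.
Total tree length = 8.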